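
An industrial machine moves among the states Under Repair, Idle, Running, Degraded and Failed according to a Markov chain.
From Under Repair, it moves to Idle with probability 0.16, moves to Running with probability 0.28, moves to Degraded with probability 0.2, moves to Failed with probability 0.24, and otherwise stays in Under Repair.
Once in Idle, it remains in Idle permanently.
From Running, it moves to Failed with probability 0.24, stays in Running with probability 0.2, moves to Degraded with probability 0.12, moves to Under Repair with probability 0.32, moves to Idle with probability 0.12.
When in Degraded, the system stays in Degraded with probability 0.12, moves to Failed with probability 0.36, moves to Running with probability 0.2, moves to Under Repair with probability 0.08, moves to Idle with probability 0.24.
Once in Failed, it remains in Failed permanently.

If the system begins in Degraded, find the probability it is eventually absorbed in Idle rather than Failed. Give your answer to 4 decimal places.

0.3903

Let h(s) be the probability of absorption at Idle starting from transient state s. Then h(Idle) = 1 and h(Failed) = 0. By first-step analysis:
h(Under Repair) = 0.12·h(Under Repair) + 0.16·1 + 0.28·h(Running) + 0.2·h(Degraded) + 0.24·0
h(Running) = 0.32·h(Under Repair) + 0.12·1 + 0.2·h(Running) + 0.12·h(Degraded) + 0.24·0
h(Degraded) = 0.08·h(Under Repair) + 0.24·1 + 0.2·h(Running) + 0.12·h(Degraded) + 0.36·0
Solving: h(Under Repair) = 0.3860, h(Running) = 0.3629, h(Degraded) = 0.3903.
Starting from Degraded, the probability is 0.3903.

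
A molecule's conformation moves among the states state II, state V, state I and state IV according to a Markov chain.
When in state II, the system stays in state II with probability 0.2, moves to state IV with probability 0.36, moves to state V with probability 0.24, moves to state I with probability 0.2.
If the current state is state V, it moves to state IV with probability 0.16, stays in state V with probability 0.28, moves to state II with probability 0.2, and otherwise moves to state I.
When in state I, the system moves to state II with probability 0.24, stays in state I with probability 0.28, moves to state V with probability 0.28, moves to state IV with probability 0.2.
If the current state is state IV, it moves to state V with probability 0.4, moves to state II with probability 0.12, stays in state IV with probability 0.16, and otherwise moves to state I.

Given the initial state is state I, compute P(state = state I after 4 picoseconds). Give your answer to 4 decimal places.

Propagate the distribution vector 4 picoseconds from state I.
After 0 picoseconds: (0.0000, 0.0000, 1.0000, 0.0000)
After 1 picosecond: (0.2400, 0.2800, 0.2800, 0.2000)
After 2 picoseconds: (0.1952, 0.2944, 0.2912, 0.2192)
After 3 picoseconds: (0.1941, 0.2985, 0.2967, 0.2107)
After 4 picoseconds: (0.1950, 0.2975, 0.2968, 0.2107)
P(in state I after 4 picoseconds) = 0.2968

0.2968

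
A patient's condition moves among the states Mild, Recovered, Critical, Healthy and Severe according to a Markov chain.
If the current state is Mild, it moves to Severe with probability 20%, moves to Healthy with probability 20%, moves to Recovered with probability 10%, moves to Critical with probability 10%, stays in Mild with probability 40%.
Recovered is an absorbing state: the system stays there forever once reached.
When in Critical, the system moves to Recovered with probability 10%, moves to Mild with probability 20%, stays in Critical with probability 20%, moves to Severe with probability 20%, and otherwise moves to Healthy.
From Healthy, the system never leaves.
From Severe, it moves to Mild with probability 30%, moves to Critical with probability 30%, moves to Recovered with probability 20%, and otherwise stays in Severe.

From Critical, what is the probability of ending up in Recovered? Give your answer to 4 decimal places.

0.3609

Let h(s) be the probability of absorption at Recovered starting from transient state s. Then h(Recovered) = 1 and h(Healthy) = 0. By first-step analysis:
h(Mild) = 0.4·h(Mild) + 0.1·1 + 0.1·h(Critical) + 0.2·0 + 0.2·h(Severe)
h(Critical) = 0.2·h(Mild) + 0.1·1 + 0.2·h(Critical) + 0.3·0 + 0.2·h(Severe)
h(Severe) = 0.3·h(Mild) + 0.2·1 + 0.3·h(Critical) + 0.2·h(Severe)
Solving: h(Mild) = 0.4060, h(Critical) = 0.3609, h(Severe) = 0.5376.
Starting from Critical, the probability is 0.3609.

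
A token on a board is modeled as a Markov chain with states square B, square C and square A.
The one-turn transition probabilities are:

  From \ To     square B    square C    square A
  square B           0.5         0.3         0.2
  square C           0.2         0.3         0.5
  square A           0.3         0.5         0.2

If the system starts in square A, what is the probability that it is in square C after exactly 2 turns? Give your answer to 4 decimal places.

0.3400

Sum over the intermediate state after 1 turn:
P = P(square A→square B)·P(square B→square C) + P(square A→square C)·P(square C→square C) + P(square A→square A)·P(square A→square C)
  = 0.3×0.3 + 0.5×0.3 + 0.2×0.5
  = 0.0900 + 0.1500 + 0.1000 = 0.3400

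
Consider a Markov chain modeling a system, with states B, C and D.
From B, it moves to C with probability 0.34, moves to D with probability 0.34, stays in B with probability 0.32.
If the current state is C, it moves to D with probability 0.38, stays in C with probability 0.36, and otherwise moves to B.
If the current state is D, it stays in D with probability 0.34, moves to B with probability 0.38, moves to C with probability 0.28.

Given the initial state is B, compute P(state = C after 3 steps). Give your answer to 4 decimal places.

0.3253

Propagate the distribution vector 3 steps from B.
After 0 steps: (1.0000, 0.0000, 0.0000)
After 1 step: (0.3200, 0.3400, 0.3400)
After 2 steps: (0.3200, 0.3264, 0.3536)
After 3 steps: (0.3216, 0.3253, 0.3531)
P(in C after 3 steps) = 0.3253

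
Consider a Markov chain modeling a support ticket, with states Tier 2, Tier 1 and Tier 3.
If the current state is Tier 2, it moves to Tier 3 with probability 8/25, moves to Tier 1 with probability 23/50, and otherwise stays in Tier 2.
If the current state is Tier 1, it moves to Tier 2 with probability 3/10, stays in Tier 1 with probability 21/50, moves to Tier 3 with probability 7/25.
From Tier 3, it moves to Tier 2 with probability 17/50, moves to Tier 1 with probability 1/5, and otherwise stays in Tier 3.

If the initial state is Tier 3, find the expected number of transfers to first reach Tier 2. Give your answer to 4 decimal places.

3.0327

Let t(s) be the expected number of transfers to first reach Tier 2 from state s, with t(Tier 2) = 0. Conditioning on the first transfer:
t(Tier 1) = 1 + 0.42·t(Tier 1) + 0.28·t(Tier 3)
t(Tier 3) = 1 + 0.2·t(Tier 1) + 0.46·t(Tier 3)
Solving: t(Tier 1) = 3.1882, t(Tier 3) = 3.0327.
Expected transfers from Tier 3 to Tier 2: 3.0327.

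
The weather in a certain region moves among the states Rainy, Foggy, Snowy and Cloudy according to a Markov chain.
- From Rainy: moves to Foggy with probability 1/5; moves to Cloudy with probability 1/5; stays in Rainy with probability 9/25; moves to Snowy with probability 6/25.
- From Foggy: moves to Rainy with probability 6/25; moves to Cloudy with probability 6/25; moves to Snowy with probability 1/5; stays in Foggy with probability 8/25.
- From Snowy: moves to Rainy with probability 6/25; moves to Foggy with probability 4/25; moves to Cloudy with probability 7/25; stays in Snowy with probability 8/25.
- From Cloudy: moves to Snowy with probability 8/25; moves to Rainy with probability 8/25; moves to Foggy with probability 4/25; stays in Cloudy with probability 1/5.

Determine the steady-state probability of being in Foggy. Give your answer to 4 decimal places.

0.2045

Let the stationary distribution be π with π = πP and π_1 + π_2 + π_3 + π_4 = 1.
π_1 = 0.36·π_1 + 0.24·π_2 + 0.24·π_3 + 0.32·π_4
π_2 = 0.2·π_1 + 0.32·π_2 + 0.16·π_3 + 0.16·π_4
π_3 = 0.24·π_1 + 0.2·π_2 + 0.32·π_3 + 0.32·π_4
Solving with the normalization constraint gives π = (0.2936, 0.2045, 0.2720, 0.2299).
So the stationary probability of Foggy is 0.2045.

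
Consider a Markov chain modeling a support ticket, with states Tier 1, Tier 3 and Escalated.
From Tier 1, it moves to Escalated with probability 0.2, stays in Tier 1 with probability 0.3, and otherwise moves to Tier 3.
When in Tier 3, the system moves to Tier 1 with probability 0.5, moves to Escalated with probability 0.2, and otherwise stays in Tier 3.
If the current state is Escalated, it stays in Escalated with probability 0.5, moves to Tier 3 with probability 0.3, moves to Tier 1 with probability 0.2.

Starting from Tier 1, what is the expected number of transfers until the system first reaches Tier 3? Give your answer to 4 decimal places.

2.2581

Let t(s) be the expected number of transfers to first reach Tier 3 from state s, with t(Tier 3) = 0. Conditioning on the first transfer:
t(Tier 1) = 1 + 0.3·t(Tier 1) + 0.2·t(Escalated)
t(Escalated) = 1 + 0.2·t(Tier 1) + 0.5·t(Escalated)
Solving: t(Tier 1) = 2.2581, t(Escalated) = 2.9032.
Expected transfers from Tier 1 to Tier 3: 2.2581.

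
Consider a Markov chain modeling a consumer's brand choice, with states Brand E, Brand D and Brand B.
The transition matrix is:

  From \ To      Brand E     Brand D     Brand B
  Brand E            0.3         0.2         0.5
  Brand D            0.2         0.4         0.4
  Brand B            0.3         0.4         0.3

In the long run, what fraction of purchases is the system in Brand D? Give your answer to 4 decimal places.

Let the stationary distribution be π with π = πP and π_1 + π_2 + π_3 = 1.
π_1 = 0.3·π_1 + 0.2·π_2 + 0.3·π_3
π_2 = 0.2·π_1 + 0.4·π_2 + 0.4·π_3
Solving with the normalization constraint gives π = (0.2653, 0.3469, 0.3878).
So the stationary probability of Brand D is 0.3469.

0.3469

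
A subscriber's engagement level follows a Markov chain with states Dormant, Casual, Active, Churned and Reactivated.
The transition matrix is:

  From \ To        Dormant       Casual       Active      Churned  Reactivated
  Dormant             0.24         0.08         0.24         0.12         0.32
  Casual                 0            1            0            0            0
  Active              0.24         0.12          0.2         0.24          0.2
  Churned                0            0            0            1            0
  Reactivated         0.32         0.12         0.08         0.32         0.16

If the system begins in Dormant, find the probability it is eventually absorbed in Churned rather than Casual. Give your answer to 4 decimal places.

Let h(s) be the probability of absorption at Churned starting from transient state s. Then h(Churned) = 1 and h(Casual) = 0. By first-step analysis:
h(Dormant) = 0.24·h(Dormant) + 0.08·0 + 0.24·h(Active) + 0.12·1 + 0.32·h(Reactivated)
h(Active) = 0.24·h(Dormant) + 0.12·0 + 0.2·h(Active) + 0.24·1 + 0.2·h(Reactivated)
h(Reactivated) = 0.32·h(Dormant) + 0.12·0 + 0.08·h(Active) + 0.32·1 + 0.16·h(Reactivated)
Solving: h(Dormant) = 0.6648, h(Active) = 0.6740, h(Reactivated) = 0.6984.
Starting from Dormant, the probability is 0.6648.

0.6648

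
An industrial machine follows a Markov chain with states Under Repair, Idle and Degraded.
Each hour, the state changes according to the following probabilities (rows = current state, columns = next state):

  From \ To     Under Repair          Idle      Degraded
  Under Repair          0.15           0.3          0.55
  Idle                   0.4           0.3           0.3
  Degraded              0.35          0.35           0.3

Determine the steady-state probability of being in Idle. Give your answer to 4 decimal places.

Let the stationary distribution be π with π = πP and π_1 + π_2 + π_3 = 1.
π_1 = 0.15·π_1 + 0.4·π_2 + 0.35·π_3
π_2 = 0.3·π_1 + 0.3·π_2 + 0.35·π_3
Solving with the normalization constraint gives π = (0.3050, 0.3188, 0.3762).
So the stationary probability of Idle is 0.3188.

0.3188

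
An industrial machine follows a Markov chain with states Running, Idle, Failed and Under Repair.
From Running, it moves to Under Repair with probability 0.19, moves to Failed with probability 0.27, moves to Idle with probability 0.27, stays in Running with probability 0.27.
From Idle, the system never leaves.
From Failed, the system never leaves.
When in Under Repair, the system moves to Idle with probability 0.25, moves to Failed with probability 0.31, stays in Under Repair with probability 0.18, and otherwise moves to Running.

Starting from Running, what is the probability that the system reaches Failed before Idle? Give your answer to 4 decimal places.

Let h(s) be the probability of absorption at Failed starting from transient state s. Then h(Failed) = 1 and h(Idle) = 0. By first-step analysis:
h(Running) = 0.27·h(Running) + 0.27·0 + 0.27·1 + 0.19·h(Under Repair)
h(Under Repair) = 0.26·h(Running) + 0.25·0 + 0.31·1 + 0.18·h(Under Repair)
Solving: h(Running) = 0.5104, h(Under Repair) = 0.5399.
Starting from Running, the probability is 0.5104.

0.5104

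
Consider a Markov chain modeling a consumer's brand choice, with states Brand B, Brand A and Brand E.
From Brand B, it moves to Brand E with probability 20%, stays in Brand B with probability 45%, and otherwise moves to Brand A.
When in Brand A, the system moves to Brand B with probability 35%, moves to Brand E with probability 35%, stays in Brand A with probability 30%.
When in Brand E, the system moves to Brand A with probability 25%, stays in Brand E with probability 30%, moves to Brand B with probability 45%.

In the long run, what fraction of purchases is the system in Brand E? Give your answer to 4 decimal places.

0.2734

Let the stationary distribution be π with π = πP and π_1 + π_2 + π_3 = 1.
π_1 = 0.45·π_1 + 0.35·π_2 + 0.45·π_3
π_2 = 0.35·π_1 + 0.3·π_2 + 0.25·π_3
Solving with the normalization constraint gives π = (0.4193, 0.3073, 0.2734).
So the stationary probability of Brand E is 0.2734.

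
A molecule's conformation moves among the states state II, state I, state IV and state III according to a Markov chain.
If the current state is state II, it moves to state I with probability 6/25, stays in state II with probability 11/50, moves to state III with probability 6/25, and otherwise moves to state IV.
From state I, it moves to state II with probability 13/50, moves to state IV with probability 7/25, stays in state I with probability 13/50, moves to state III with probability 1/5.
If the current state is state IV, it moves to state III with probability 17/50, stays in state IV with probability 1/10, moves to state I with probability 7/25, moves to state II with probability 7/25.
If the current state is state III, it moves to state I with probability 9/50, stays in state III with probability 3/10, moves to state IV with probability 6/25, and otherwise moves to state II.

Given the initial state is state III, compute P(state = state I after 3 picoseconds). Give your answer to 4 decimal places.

Propagate the distribution vector 3 picoseconds from state III.
After 0 picoseconds: (0.0000, 0.0000, 0.0000, 1.0000)
After 1 picosecond: (0.2800, 0.1800, 0.2400, 0.3000)
After 2 picoseconds: (0.2596, 0.2352, 0.2304, 0.2748)
After 3 picoseconds: (0.2597, 0.2374, 0.2327, 0.2701)
P(in state I after 3 picoseconds) = 0.2374

0.2374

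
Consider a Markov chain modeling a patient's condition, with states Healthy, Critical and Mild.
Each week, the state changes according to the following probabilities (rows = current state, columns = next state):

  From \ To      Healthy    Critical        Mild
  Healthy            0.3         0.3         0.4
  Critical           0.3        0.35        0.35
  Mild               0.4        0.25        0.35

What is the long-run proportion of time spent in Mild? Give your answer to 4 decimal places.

0.3668

Let the stationary distribution be π with π = πP and π_1 + π_2 + π_3 = 1.
π_1 = 0.3·π_1 + 0.3·π_2 + 0.4·π_3
π_2 = 0.3·π_1 + 0.35·π_2 + 0.25·π_3
Solving with the normalization constraint gives π = (0.3367, 0.2965, 0.3668).
So the stationary probability of Mild is 0.3668.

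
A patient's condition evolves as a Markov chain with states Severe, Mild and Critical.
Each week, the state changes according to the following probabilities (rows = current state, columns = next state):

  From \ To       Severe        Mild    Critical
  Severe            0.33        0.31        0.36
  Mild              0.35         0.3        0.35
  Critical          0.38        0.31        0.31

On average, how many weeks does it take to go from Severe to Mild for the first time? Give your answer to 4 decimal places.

Let t(s) be the expected number of weeks to first reach Mild from state s, with t(Mild) = 0. Conditioning on the first week:
t(Severe) = 1 + 0.33·t(Severe) + 0.36·t(Critical)
t(Critical) = 1 + 0.38·t(Severe) + 0.31·t(Critical)
Solving: t(Severe) = 3.2258, t(Critical) = 3.2258.
Expected weeks from Severe to Mild: 3.2258.

3.2258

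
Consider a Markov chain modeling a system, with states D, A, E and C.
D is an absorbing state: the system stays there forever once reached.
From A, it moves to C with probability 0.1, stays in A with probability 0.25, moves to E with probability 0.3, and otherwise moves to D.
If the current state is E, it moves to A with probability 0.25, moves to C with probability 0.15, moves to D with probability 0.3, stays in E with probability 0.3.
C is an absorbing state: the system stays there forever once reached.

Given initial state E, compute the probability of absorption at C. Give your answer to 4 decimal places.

Let h(s) be the probability of absorption at C starting from transient state s. Then h(C) = 1 and h(D) = 0. By first-step analysis:
h(A) = 0.35·0 + 0.25·h(A) + 0.3·h(E) + 0.1·1
h(E) = 0.3·0 + 0.25·h(A) + 0.3·h(E) + 0.15·1
Solving: h(A) = 0.2556, h(E) = 0.3056.
Starting from E, the probability is 0.3056.

0.3056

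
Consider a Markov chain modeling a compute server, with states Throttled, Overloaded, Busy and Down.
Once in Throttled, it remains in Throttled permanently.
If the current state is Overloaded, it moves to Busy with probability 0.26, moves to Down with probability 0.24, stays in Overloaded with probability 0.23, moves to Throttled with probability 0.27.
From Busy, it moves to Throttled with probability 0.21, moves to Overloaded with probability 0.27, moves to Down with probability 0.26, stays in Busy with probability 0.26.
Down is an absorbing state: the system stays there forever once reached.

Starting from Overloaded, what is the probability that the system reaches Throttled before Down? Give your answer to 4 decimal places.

Let h(s) be the probability of absorption at Throttled starting from transient state s. Then h(Throttled) = 1 and h(Down) = 0. By first-step analysis:
h(Overloaded) = 0.27·1 + 0.23·h(Overloaded) + 0.26·h(Busy) + 0.24·0
h(Busy) = 0.21·1 + 0.27·h(Overloaded) + 0.26·h(Busy) + 0.26·0
Solving: h(Overloaded) = 0.5092, h(Busy) = 0.4696.
Starting from Overloaded, the probability is 0.5092.

0.5092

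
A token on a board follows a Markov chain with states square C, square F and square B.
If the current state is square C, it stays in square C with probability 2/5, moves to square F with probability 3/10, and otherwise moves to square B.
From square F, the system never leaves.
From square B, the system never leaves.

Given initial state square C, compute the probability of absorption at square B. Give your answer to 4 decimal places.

0.5000

Let h(s) be the probability of absorption at square B starting from transient state s. Then h(square B) = 1 and h(square F) = 0. By first-step analysis:
h(square C) = 0.4·h(square C) + 0.3·0 + 0.3·1
Solving: h(square C) = 0.5000.
Starting from square C, the probability is 0.5000.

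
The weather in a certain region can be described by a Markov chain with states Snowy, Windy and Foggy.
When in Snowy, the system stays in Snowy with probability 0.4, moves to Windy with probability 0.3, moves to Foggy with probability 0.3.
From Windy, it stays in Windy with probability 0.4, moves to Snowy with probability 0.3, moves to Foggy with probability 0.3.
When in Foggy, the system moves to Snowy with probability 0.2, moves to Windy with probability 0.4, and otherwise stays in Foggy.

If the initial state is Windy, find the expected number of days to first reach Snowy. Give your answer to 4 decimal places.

Let t(s) be the expected number of days to first reach Snowy from state s, with t(Snowy) = 0. Conditioning on the first day:
t(Windy) = 1 + 0.4·t(Windy) + 0.3·t(Foggy)
t(Foggy) = 1 + 0.4·t(Windy) + 0.4·t(Foggy)
Solving: t(Windy) = 3.7500, t(Foggy) = 4.1667.
Expected days from Windy to Snowy: 3.7500.

3.7500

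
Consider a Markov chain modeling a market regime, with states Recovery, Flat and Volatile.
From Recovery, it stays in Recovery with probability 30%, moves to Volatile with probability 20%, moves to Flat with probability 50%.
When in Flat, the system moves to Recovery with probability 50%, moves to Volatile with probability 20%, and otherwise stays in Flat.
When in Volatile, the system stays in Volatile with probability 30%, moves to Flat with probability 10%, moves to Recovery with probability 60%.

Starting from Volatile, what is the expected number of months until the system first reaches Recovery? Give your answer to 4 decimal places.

Let t(s) be the expected number of months to first reach Recovery from state s, with t(Recovery) = 0. Conditioning on the first month:
t(Flat) = 1 + 0.3·t(Flat) + 0.2·t(Volatile)
t(Volatile) = 1 + 0.1·t(Flat) + 0.3·t(Volatile)
Solving: t(Flat) = 1.9149, t(Volatile) = 1.7021.
Expected months from Volatile to Recovery: 1.7021.

1.7021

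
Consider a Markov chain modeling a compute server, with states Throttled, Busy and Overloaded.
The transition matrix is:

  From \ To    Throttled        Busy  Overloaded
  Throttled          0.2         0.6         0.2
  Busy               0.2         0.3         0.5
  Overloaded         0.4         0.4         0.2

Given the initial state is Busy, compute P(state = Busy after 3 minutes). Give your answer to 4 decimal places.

0.4190

Propagate the distribution vector 3 minutes from Busy.
After 0 minutes: (0.0000, 1.0000, 0.0000)
After 1 minute: (0.2000, 0.3000, 0.5000)
After 2 minutes: (0.3000, 0.4100, 0.2900)
After 3 minutes: (0.2580, 0.4190, 0.3230)
P(in Busy after 3 minutes) = 0.4190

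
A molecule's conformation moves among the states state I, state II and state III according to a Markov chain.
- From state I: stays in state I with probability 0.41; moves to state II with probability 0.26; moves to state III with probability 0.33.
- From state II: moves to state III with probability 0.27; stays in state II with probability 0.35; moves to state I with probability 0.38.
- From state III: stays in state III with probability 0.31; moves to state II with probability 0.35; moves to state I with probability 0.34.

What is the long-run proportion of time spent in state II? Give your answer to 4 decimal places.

Let the stationary distribution be π with π = πP and π_1 + π_2 + π_3 = 1.
π_1 = 0.41·π_1 + 0.38·π_2 + 0.34·π_3
π_2 = 0.26·π_1 + 0.35·π_2 + 0.35·π_3
Solving with the normalization constraint gives π = (0.3792, 0.3159, 0.3049).
So the stationary probability of state II is 0.3159.

0.3159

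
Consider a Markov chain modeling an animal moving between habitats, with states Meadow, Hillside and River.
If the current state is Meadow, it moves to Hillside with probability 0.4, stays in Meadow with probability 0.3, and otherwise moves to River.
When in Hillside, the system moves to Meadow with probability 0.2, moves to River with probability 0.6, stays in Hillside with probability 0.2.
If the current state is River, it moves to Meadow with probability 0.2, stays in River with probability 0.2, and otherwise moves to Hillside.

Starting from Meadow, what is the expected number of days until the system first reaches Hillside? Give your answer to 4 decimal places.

2.2000

Let t(s) be the expected number of days to first reach Hillside from state s, with t(Hillside) = 0. Conditioning on the first day:
t(Meadow) = 1 + 0.3·t(Meadow) + 0.3·t(River)
t(River) = 1 + 0.2·t(Meadow) + 0.2·t(River)
Solving: t(Meadow) = 2.2000, t(River) = 1.8000.
Expected days from Meadow to Hillside: 2.2000.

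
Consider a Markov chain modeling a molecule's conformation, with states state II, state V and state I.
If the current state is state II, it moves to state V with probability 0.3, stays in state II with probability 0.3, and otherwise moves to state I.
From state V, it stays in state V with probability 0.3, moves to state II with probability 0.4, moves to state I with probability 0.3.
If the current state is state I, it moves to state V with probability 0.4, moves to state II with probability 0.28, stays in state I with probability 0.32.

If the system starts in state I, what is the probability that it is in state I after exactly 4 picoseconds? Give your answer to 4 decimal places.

Propagate the distribution vector 4 picoseconds from state I.
After 0 picoseconds: (0.0000, 0.0000, 1.0000)
After 1 picosecond: (0.2800, 0.4000, 0.3200)
After 2 picoseconds: (0.3336, 0.3320, 0.3344)
After 3 picoseconds: (0.3265, 0.3334, 0.3400)
After 4 picoseconds: (0.3265, 0.3340, 0.3395)
P(in state I after 4 picoseconds) = 0.3395

0.3395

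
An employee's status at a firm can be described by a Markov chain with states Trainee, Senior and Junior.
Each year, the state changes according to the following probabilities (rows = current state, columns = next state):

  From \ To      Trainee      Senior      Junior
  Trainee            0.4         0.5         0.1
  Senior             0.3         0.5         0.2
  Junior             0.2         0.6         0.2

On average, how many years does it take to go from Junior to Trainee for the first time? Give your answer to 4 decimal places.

3.9286

Let t(s) be the expected number of years to first reach Trainee from state s, with t(Trainee) = 0. Conditioning on the first year:
t(Senior) = 1 + 0.5·t(Senior) + 0.2·t(Junior)
t(Junior) = 1 + 0.6·t(Senior) + 0.2·t(Junior)
Solving: t(Senior) = 3.5714, t(Junior) = 3.9286.
Expected years from Junior to Trainee: 3.9286.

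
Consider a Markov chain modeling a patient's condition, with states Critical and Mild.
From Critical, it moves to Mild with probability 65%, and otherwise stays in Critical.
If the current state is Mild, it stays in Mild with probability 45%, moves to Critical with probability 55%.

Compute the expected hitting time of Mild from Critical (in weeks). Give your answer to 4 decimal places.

1.5385

Let t(s) be the expected number of weeks to first reach Mild from state s, with t(Mild) = 0. Conditioning on the first week:
t(Critical) = 1 + 0.35·t(Critical)
Solving: t(Critical) = 1.5385.
Expected weeks from Critical to Mild: 1.5385.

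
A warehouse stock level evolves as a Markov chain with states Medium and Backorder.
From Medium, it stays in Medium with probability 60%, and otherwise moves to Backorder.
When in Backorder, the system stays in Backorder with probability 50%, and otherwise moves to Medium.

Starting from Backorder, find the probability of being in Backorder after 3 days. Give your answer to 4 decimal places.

Propagate the distribution vector 3 days from Backorder.
After 0 days: (0.0000, 1.0000)
After 1 day: (0.5000, 0.5000)
After 2 days: (0.5500, 0.4500)
After 3 days: (0.5550, 0.4450)
P(in Backorder after 3 days) = 0.4450

0.4450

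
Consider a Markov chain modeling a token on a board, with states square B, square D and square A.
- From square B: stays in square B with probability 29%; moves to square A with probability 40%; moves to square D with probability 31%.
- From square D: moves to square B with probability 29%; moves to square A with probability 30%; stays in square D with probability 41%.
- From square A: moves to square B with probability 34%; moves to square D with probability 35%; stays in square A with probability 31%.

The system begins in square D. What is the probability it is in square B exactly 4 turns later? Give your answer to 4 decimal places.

Propagate the distribution vector 4 turns from square D.
After 0 turns: (0.0000, 1.0000, 0.0000)
After 1 turn: (0.2900, 0.4100, 0.3000)
After 2 turns: (0.3050, 0.3630, 0.3320)
After 3 turns: (0.3066, 0.3596, 0.3338)
After 4 turns: (0.3067, 0.3593, 0.3340)
P(in square B after 4 turns) = 0.3067

0.3067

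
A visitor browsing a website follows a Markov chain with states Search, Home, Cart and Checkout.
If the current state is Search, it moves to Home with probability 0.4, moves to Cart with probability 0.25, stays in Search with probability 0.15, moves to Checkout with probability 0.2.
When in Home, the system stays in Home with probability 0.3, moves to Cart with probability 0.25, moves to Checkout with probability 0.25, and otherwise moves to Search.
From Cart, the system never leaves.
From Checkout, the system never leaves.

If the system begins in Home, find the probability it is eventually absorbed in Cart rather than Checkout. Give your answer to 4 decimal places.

Let h(s) be the probability of absorption at Cart starting from transient state s. Then h(Cart) = 1 and h(Checkout) = 0. By first-step analysis:
h(Search) = 0.15·h(Search) + 0.4·h(Home) + 0.25·1 + 0.2·0
h(Home) = 0.2·h(Search) + 0.3·h(Home) + 0.25·1 + 0.25·0
Solving: h(Search) = 0.5340, h(Home) = 0.5097.
Starting from Home, the probability is 0.5097.

0.5097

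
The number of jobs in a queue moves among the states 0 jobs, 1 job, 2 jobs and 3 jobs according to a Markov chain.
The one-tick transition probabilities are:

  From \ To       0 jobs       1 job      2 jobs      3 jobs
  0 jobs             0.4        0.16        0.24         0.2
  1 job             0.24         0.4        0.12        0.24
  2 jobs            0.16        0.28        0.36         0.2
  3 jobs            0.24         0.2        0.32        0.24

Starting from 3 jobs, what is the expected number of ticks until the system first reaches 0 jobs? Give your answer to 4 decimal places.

4.5880

Let t(s) be the expected number of ticks to first reach 0 jobs from state s, with t(0 jobs) = 0. Conditioning on the first tick:
t(1 job) = 1 + 0.4·t(1 job) + 0.12·t(2 jobs) + 0.24·t(3 jobs)
t(2 jobs) = 1 + 0.28·t(1 job) + 0.36·t(2 jobs) + 0.2·t(3 jobs)
t(3 jobs) = 1 + 0.2·t(1 job) + 0.32·t(2 jobs) + 0.24·t(3 jobs)
Solving: t(1 job) = 4.4944, t(2 jobs) = 4.9625, t(3 jobs) = 4.5880.
Expected ticks from 3 jobs to 0 jobs: 4.5880.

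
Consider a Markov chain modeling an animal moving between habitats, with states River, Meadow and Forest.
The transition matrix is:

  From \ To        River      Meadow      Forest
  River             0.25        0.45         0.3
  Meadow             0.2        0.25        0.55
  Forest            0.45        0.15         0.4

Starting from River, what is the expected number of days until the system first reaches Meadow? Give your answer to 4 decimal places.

2.8571

Let t(s) be the expected number of days to first reach Meadow from state s, with t(Meadow) = 0. Conditioning on the first day:
t(River) = 1 + 0.25·t(River) + 0.3·t(Forest)
t(Forest) = 1 + 0.45·t(River) + 0.4·t(Forest)
Solving: t(River) = 2.8571, t(Forest) = 3.8095.
Expected days from River to Meadow: 2.8571.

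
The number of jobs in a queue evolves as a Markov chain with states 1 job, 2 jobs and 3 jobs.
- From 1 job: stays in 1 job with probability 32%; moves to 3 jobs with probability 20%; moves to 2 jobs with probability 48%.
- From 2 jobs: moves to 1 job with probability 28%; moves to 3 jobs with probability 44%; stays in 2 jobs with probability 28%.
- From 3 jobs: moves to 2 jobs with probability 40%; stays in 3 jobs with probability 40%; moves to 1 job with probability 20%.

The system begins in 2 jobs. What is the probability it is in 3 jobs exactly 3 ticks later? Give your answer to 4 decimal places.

0.3644

Propagate the distribution vector 3 ticks from 2 jobs.
After 0 ticks: (0.0000, 1.0000, 0.0000)
After 1 tick: (0.2800, 0.2800, 0.4400)
After 2 ticks: (0.2560, 0.3888, 0.3552)
After 3 ticks: (0.2618, 0.3738, 0.3644)
P(in 3 jobs after 3 ticks) = 0.3644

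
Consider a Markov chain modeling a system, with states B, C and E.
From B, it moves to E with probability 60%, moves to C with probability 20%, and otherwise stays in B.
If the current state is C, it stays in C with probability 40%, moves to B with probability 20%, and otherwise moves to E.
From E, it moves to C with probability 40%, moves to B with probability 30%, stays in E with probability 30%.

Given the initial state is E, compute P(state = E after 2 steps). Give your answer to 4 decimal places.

0.4300

Sum over the intermediate state after 1 step:
P = P(E→B)·P(B→E) + P(E→C)·P(C→E) + P(E→E)·P(E→E)
  = 0.3×0.6 + 0.4×0.4 + 0.3×0.3
  = 0.1800 + 0.1600 + 0.0900 = 0.4300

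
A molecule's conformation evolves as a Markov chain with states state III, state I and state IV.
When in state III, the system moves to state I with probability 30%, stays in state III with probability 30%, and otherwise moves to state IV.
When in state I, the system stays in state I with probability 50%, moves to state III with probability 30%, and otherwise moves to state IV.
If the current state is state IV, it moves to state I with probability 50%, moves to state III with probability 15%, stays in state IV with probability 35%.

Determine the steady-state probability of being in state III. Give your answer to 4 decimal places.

Let the stationary distribution be π with π = πP and π_1 + π_2 + π_3 = 1.
π_1 = 0.3·π_1 + 0.3·π_2 + 0.15·π_3
π_2 = 0.3·π_1 + 0.5·π_2 + 0.5·π_3
Solving with the normalization constraint gives π = (0.2557, 0.4489, 0.2955).
So the stationary probability of state III is 0.2557.

0.2557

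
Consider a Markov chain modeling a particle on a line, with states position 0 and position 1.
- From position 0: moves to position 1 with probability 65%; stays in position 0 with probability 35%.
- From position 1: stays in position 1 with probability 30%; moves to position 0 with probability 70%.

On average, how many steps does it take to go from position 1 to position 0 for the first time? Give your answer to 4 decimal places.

1.4286

Let t(s) be the expected number of steps to first reach position 0 from state s, with t(position 0) = 0. Conditioning on the first step:
t(position 1) = 1 + 0.3·t(position 1)
Solving: t(position 1) = 1.4286.
Expected steps from position 1 to position 0: 1.4286.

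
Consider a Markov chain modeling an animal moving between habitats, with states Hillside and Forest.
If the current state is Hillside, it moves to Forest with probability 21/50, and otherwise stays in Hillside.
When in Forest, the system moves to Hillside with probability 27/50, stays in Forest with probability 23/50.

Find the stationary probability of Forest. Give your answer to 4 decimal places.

0.4375

Let the stationary distribution be π with π = πP and π_1 + π_2 = 1.
π_1 = 0.58·π_1 + 0.54·π_2
Solving with the normalization constraint gives π = (0.5625, 0.4375).
So the stationary probability of Forest is 0.4375.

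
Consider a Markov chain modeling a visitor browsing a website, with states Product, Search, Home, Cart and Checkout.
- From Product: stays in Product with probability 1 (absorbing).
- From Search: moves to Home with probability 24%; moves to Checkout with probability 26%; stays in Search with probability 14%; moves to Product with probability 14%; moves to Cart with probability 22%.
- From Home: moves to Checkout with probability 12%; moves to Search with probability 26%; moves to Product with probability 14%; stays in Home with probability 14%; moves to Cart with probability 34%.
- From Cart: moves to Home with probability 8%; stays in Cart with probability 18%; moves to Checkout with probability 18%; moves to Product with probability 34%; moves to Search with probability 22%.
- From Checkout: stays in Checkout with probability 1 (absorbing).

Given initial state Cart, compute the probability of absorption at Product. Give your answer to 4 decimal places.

0.5915

Let h(s) be the probability of absorption at Product starting from transient state s. Then h(Product) = 1 and h(Checkout) = 0. By first-step analysis:
h(Search) = 0.14·1 + 0.14·h(Search) + 0.24·h(Home) + 0.22·h(Cart) + 0.26·0
h(Home) = 0.14·1 + 0.26·h(Search) + 0.14·h(Home) + 0.34·h(Cart) + 0.12·0
h(Cart) = 0.34·1 + 0.22·h(Search) + 0.08·h(Home) + 0.18·h(Cart) + 0.18·0
Solving: h(Search) = 0.4639, h(Home) = 0.5369, h(Cart) = 0.5915.
Starting from Cart, the probability is 0.5915.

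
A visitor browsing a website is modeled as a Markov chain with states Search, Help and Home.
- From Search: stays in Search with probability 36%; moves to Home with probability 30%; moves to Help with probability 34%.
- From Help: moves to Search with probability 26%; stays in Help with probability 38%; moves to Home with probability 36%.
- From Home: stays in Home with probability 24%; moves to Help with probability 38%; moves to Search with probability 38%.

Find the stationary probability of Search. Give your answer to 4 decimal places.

Let the stationary distribution be π with π = πP and π_1 + π_2 + π_3 = 1.
π_1 = 0.36·π_1 + 0.26·π_2 + 0.38·π_3
π_2 = 0.34·π_1 + 0.38·π_2 + 0.38·π_3
Solving with the normalization constraint gives π = (0.3294, 0.3668, 0.3038).
So the stationary probability of Search is 0.3294.

0.3294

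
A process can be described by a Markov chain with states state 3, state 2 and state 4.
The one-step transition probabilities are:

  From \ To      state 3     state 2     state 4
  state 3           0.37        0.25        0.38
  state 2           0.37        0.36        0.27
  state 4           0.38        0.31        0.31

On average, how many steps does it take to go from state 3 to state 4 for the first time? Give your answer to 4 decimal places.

Let t(s) be the expected number of steps to first reach state 4 from state s, with t(state 4) = 0. Conditioning on the first step:
t(state 3) = 1 + 0.37·t(state 3) + 0.25·t(state 2)
t(state 2) = 1 + 0.37·t(state 3) + 0.36·t(state 2)
Solving: t(state 3) = 2.8645, t(state 2) = 3.2185.
Expected steps from state 3 to state 4: 2.8645.

2.8645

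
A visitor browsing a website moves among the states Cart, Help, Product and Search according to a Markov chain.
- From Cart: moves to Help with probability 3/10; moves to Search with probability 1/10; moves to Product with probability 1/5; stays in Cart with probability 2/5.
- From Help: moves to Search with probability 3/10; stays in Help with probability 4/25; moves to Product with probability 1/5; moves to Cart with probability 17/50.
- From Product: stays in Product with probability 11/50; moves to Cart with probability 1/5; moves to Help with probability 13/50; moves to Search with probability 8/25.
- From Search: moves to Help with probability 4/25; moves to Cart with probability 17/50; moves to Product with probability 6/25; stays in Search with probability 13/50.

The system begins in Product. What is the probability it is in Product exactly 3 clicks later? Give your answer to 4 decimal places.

Propagate the distribution vector 3 clicks from Product.
After 0 clicks: (0.0000, 0.0000, 1.0000, 0.0000)
After 1 click: (0.2000, 0.2600, 0.2200, 0.3200)
After 2 clicks: (0.3212, 0.2100, 0.2172, 0.2516)
After 3 clicks: (0.3289, 0.2267, 0.2144, 0.2300)
P(in Product after 3 clicks) = 0.2144

0.2144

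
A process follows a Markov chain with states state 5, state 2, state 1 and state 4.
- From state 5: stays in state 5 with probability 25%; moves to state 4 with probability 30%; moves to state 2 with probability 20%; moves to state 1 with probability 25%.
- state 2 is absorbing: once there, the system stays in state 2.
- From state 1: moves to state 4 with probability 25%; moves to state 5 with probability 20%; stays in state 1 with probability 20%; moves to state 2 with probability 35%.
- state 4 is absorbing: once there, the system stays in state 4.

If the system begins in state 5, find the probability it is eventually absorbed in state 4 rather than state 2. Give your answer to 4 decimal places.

0.5500

Let h(s) be the probability of absorption at state 4 starting from transient state s. Then h(state 4) = 1 and h(state 2) = 0. By first-step analysis:
h(state 5) = 0.25·h(state 5) + 0.2·0 + 0.25·h(state 1) + 0.3·1
h(state 1) = 0.2·h(state 5) + 0.35·0 + 0.2·h(state 1) + 0.25·1
Solving: h(state 5) = 0.5500, h(state 1) = 0.4500.
Starting from state 5, the probability is 0.5500.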